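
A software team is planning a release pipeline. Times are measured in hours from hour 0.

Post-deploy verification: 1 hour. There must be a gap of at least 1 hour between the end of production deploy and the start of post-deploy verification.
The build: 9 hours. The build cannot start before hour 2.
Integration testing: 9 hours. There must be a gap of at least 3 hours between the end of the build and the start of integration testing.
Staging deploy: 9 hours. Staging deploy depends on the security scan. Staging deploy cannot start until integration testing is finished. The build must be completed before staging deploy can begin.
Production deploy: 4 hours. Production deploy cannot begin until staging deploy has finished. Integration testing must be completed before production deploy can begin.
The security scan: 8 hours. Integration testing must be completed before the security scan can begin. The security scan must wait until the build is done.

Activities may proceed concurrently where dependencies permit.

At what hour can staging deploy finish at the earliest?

The build waits on its own release at hour 2, so it starts at hour 2 and finishes at 2 + 9 = hour 11.
After the build (finishes hour 11, plus 3-hour gap → hour 14), integration testing can start at hour 14 and finishes at hour 23.
For the security scan: integration testing (finishes hour 23); the build (finishes hour 11). Taking the maximum gives a start of hour 23, and it finishes at 23 + 8 = hour 31.
Staging deploy needs all of the security scan (finishes hour 31); integration testing (finishes hour 23); the build (finishes hour 11). That puts its earliest start at hour 31; it finishes at 31 + 9 = hour 40.

40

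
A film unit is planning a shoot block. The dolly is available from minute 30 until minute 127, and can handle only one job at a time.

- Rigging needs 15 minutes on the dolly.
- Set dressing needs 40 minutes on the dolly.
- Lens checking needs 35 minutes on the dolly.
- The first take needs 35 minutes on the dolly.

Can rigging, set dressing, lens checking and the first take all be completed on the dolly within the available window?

No

The dolly window is 127 − 30 = 97 minutes.
Running back to back, the jobs need 15 + 40 + 35 + 35 = 125 minutes on the dolly.
Since 125 > 97, they cannot all fit.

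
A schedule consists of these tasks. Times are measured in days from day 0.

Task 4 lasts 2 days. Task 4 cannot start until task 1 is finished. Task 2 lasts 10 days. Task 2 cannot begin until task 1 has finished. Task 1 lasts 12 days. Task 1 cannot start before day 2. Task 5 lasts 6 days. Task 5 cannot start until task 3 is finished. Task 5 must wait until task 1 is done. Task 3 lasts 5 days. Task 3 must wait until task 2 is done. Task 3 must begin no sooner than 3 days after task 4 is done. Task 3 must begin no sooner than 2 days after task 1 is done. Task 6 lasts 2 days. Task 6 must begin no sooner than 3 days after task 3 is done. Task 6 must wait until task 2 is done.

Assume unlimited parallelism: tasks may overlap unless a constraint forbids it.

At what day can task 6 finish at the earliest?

34

Task 1 cannot begin until its own release at day 2. It runs from day 2 to 2 + 12 = day 14.
After task 1 (finishes day 14), task 4 can start at day 14 and finishes at day 16.
Task 2 cannot begin until task 1 (finishes day 14). It runs from day 14 to 14 + 10 = day 24.
Task 3 has to wait for task 2 (finishes day 24); task 4 (finishes day 16, plus 3-day gap → day 19); task 1 (finishes day 14, plus 2-day gap → day 16). The latest of these is day 24, so task 3 runs day 24 to 24 + 5 = day 29.
Task 6 has to wait for task 3 (finishes day 29, plus 3-day gap → day 32); task 2 (finishes day 24). The latest of these is day 32, so task 6 runs day 32 to 32 + 2 = day 34.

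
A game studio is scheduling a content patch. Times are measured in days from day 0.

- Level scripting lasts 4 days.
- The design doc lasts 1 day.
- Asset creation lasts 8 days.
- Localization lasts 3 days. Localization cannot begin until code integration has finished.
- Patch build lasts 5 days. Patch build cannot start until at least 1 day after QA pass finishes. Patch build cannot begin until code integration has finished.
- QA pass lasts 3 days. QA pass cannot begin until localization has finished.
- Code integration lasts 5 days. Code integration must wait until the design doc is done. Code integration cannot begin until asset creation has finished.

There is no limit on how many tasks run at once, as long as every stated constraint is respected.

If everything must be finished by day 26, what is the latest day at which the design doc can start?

8

Nothing follows patch build; the deadline of day 26 is its only limit. It must start by 26 − 5 = day 21.
Since patch build (must start by day 21, minus 1-day gap → day 20) depends on it, QA pass must finish by day 20. Backing off its 3-day duration gives a latest start of day 17.
Localization has to be done before QA pass (must start by day 17). That means finishing by day 17, i.e. starting by 17 − 3 = day 14.
Code integration feeds localization (must start by day 14); patch build (must start by day 21). Taking the minimum, code integration must finish by day 14 and start by 14 − 5 = day 9.
The design doc feeds into code integration (must start by day 9); so the design doc must finish by day 9 and therefore start by day 8.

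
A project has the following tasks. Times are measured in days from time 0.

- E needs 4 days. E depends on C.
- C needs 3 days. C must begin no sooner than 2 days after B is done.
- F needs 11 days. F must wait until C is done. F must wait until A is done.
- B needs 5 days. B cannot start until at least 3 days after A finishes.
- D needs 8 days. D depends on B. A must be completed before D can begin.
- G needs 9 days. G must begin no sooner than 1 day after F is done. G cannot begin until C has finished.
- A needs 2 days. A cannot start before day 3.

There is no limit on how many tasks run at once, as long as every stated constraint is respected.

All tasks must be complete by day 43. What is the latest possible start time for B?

12

E has no dependents, so it just needs to finish by day 43. Starting by 43 − 4 = day 39 achieves that.
To finish by day 43, G (duration 9) must start no later than day 34.
F must finish before G (must start by day 34, minus 1-day gap → day 33). With an 11-day duration, F must start by 33 − 11 = day 22.
For C: E (must start by day 39); F (must start by day 22); G (must start by day 34). The most restrictive is day 22; with a 3-day duration, C must start by day 19.
Nothing follows D; the deadline of day 43 is its only limit. It must start by 43 − 8 = day 35.
B must finish in time for C (must start by day 19, minus 2-day gap → day 17); D (must start by day 35). The tightest is day 17, so B must start by 17 − 5 = day 12.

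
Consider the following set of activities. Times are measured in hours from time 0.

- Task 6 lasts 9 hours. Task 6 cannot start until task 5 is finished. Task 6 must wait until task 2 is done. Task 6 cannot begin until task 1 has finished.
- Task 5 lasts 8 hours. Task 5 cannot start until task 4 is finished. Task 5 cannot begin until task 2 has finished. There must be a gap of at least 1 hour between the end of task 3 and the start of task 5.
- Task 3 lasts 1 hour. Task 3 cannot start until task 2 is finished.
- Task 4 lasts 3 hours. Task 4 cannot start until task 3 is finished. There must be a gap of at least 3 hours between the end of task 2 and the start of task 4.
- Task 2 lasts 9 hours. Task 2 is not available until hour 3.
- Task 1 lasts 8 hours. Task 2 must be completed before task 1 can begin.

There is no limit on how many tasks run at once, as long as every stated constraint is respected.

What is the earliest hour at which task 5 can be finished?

26

Task 2 waits on its own release at hour 3, so it starts at hour 3 and finishes at 3 + 9 = hour 12.
After task 2 (finishes hour 12), task 3 can start at hour 12 and finishes at hour 13.
Task 4 has to wait for task 3 (finishes hour 13); task 2 (finishes hour 12, plus 3-hour gap → hour 15). The latest of these is hour 15, so task 4 runs hour 15 to 15 + 3 = hour 18.
Task 5 cannot start until task 4 (finishes hour 18); task 2 (finishes hour 12); task 3 (finishes hour 13, plus 1-hour gap → hour 14). The controlling bound is hour 18, so task 5 finishes at 18 + 8 = hour 26.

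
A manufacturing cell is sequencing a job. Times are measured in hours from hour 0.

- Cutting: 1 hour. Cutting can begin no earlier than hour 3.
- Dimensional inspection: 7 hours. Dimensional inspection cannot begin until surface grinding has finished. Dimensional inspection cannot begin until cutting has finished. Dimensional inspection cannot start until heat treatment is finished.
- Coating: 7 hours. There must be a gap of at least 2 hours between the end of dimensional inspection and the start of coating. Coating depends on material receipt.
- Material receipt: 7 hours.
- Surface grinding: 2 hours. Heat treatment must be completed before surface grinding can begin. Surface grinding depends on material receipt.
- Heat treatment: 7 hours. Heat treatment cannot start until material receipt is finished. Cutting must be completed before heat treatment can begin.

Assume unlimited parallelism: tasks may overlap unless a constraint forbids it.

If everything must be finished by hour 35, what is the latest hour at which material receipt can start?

3

Nothing follows coating; the deadline of hour 35 is its only limit. It must start by 35 − 7 = hour 28.
Dimensional inspection feeds into coating (must start by hour 28, minus 2-hour gap → hour 26); so dimensional inspection must finish by hour 26 and therefore start by hour 19.
Surface grinding has to be done before dimensional inspection (must start by hour 19). That means finishing by hour 19, i.e. starting by 19 − 2 = hour 17.
For heat treatment: surface grinding (must start by hour 17); dimensional inspection (must start by hour 19). The most restrictive is hour 17; with a 7-hour duration, heat treatment must start by hour 10.
For material receipt: heat treatment (must start by hour 10); surface grinding (must start by hour 17); coating (must start by hour 28). The most restrictive is hour 10; with a 7-hour duration, material receipt must start by hour 3.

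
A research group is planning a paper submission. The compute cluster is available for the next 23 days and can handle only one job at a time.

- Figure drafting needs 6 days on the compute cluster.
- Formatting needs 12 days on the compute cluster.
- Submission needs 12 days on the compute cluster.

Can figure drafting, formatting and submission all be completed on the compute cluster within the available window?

Running back to back, the jobs need 6 + 12 + 12 = 30 days on the compute cluster.
Since 30 > 23, they cannot all fit.

No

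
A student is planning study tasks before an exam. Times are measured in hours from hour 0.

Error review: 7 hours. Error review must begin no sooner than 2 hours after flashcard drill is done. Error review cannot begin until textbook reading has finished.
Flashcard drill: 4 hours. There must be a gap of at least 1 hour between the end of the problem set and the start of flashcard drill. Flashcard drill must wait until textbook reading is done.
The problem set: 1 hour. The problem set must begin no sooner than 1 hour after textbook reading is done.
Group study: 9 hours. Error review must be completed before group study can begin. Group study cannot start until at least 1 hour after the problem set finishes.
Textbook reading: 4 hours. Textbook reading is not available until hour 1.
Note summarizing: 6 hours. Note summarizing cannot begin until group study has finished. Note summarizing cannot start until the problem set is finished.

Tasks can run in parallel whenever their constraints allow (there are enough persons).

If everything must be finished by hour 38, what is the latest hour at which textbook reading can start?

To finish by hour 38, note summarizing (duration 6) must start no later than hour 32.
Since note summarizing (must start by hour 32) depends on it, group study must finish by hour 32. Backing off its 9-hour duration gives a latest start of hour 23.
Error review has to be done before group study (must start by hour 23). That means finishing by hour 23, i.e. starting by 23 − 7 = hour 16.
Since error review (must start by hour 16, minus 2-hour gap → hour 14) depends on it, flashcard drill must finish by hour 14. Backing off its 4-hour duration gives a latest start of hour 10.
The problem set has several dependents: flashcard drill (must start by hour 10, minus 1-hour gap → hour 9); group study (must start by hour 23, minus 1-hour gap → hour 22); note summarizing (must start by hour 32). The earliest of those limits is hour 9, so the problem set must start by 9 − 1 = hour 8.
Textbook reading feeds the problem set (must start by hour 8, minus 1-hour gap → hour 7); flashcard drill (must start by hour 10); error review (must start by hour 16). Taking the minimum, textbook reading must finish by hour 7 and start by 7 − 4 = hour 3.

3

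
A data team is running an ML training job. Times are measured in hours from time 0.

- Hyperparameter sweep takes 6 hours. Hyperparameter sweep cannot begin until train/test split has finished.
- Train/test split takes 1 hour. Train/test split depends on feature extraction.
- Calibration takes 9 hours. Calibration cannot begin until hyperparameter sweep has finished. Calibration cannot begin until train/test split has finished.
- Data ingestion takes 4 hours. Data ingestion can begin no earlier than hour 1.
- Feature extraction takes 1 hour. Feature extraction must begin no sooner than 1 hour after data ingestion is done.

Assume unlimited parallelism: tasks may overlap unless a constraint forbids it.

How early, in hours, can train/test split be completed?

Data ingestion waits on its own release at hour 1, so it starts at hour 1 and finishes at 1 + 4 = hour 5.
Feature extraction cannot begin until data ingestion (finishes hour 5, plus 1-hour gap → hour 6). It runs from hour 6 to 6 + 1 = hour 7.
Train/test split cannot begin until feature extraction (finishes hour 7). It runs from hour 7 to 7 + 1 = hour 8.

8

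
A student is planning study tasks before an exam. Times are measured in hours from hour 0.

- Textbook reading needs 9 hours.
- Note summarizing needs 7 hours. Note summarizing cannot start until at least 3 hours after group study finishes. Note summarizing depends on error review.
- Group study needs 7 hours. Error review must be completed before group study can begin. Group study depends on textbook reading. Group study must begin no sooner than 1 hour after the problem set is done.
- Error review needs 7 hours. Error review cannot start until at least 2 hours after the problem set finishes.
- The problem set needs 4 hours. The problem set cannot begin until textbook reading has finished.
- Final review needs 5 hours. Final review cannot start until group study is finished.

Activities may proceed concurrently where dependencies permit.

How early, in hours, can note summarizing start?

Textbook reading can start immediately at hour 0; it finishes at hour 9.
After textbook reading (finishes hour 9), the problem set can start at hour 9 and finishes at hour 13.
After the problem set (finishes hour 13, plus 2-hour gap → hour 15), error review can start at hour 15 and finishes at hour 22.
Group study needs all of error review (finishes hour 22); textbook reading (finishes hour 9); the problem set (finishes hour 13, plus 1-hour gap → hour 14). That puts its earliest start at hour 22; it finishes at 22 + 7 = hour 29.
Note summarizing waits on group study (finishes hour 29, plus 3-hour gap → hour 32); error review (finishes hour 22). The latest of these is hour 32, which is the earliest note summarizing can start.

32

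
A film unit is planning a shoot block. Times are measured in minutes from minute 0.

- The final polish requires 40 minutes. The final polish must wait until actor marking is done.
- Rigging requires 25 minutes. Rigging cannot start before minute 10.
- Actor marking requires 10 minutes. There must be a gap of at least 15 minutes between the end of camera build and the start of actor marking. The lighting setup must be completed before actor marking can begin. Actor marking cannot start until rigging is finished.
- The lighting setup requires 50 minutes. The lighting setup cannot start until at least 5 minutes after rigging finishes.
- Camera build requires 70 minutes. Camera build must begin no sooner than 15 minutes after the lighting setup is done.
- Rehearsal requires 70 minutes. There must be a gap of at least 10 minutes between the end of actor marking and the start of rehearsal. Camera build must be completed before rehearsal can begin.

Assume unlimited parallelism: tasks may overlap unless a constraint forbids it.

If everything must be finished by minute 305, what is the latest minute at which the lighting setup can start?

65

Nothing follows rehearsal; the deadline of minute 305 is its only limit. It must start by 305 − 70 = minute 235.
Nothing follows the final polish; the deadline of minute 305 is its only limit. It must start by 305 − 40 = minute 265.
For actor marking: rehearsal (must start by minute 235, minus 10-minute gap → minute 225); the final polish (must start by minute 265). The most restrictive is minute 225; with a 10-minute duration, actor marking must start by minute 215.
Camera build feeds actor marking (must start by minute 215, minus 15-minute gap → minute 200); rehearsal (must start by minute 235). Taking the minimum, camera build must finish by minute 200 and start by 200 − 70 = minute 130.
The lighting setup must finish in time for camera build (must start by minute 130, minus 15-minute gap → minute 115); actor marking (must start by minute 215). The tightest is minute 115, so the lighting setup must start by 115 − 50 = minute 65.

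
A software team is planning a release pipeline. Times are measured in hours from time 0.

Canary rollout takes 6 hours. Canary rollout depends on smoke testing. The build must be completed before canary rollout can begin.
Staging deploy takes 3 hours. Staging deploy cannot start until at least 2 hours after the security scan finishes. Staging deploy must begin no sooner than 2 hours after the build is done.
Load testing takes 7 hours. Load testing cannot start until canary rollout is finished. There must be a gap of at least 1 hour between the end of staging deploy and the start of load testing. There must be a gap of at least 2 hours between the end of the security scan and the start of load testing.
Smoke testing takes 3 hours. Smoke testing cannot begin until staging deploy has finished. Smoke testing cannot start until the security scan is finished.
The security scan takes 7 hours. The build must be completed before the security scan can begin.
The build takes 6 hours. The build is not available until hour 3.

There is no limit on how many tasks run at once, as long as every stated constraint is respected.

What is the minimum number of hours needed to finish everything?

After its own release at hour 3, the build can start at hour 3 and finishes at hour 9.
The security scan cannot begin until the build (finishes hour 9). It runs from hour 9 to 9 + 7 = hour 16.
For staging deploy: the security scan (finishes hour 16, plus 2-hour gap → hour 18); the build (finishes hour 9, plus 2-hour gap → hour 11). Taking the maximum gives a start of hour 18, and it finishes at 18 + 3 = hour 21.
Smoke testing has to wait for staging deploy (finishes hour 21); the security scan (finishes hour 16). The latest of these is hour 21, so smoke testing runs hour 21 to 21 + 3 = hour 24.
Canary rollout has to wait for smoke testing (finishes hour 24); the build (finishes hour 9). The latest of these is hour 24, so canary rollout runs hour 24 to 24 + 6 = hour 30.
Load testing has to wait for canary rollout (finishes hour 30); staging deploy (finishes hour 21, plus 1-hour gap → hour 22); the security scan (finishes hour 16, plus 2-hour gap → hour 18). The latest of these is hour 30, so load testing runs hour 30 to 30 + 7 = hour 37.
All tasks are finished once the last one completes. Finish times: The build at 9, The security scan at 16, Staging deploy at 21, Smoke testing at 24, Canary rollout at 30, Load testing at 37. The latest is hour 37.

37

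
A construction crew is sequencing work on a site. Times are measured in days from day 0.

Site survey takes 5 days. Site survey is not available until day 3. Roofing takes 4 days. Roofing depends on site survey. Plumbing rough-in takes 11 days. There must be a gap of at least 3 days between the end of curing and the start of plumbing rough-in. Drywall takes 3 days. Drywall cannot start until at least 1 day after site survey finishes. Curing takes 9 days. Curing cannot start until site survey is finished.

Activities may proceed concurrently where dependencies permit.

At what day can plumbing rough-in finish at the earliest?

Site survey waits on its own release at day 3, so it starts at day 3 and finishes at 3 + 5 = day 8.
After site survey (finishes day 8), curing can start at day 8 and finishes at day 17.
Plumbing rough-in cannot begin until curing (finishes day 17, plus 3-day gap → day 20). It runs from day 20 to 20 + 11 = day 31.

31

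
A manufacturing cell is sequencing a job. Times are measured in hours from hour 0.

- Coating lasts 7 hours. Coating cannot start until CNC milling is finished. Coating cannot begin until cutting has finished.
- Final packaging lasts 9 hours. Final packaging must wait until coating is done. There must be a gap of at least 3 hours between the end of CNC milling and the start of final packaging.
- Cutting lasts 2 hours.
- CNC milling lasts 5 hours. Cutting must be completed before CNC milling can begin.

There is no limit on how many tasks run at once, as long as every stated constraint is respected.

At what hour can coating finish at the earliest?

Cutting has no prerequisites, so it starts at hour 0 and finishes at hour 2.
CNC milling cannot begin until cutting (finishes hour 2). It runs from hour 2 to 2 + 5 = hour 7.
Coating cannot start until CNC milling (finishes hour 7); cutting (finishes hour 2). The controlling bound is hour 7, so coating finishes at 7 + 7 = hour 14.

14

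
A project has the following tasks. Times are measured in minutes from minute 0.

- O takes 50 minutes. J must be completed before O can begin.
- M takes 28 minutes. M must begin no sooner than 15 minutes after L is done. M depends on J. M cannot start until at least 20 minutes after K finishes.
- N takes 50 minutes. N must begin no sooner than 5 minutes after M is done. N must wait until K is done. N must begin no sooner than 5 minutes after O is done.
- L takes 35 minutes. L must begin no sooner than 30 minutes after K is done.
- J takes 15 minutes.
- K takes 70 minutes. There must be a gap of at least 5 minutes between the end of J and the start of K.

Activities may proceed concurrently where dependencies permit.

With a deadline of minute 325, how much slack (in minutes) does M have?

72

J has no prerequisites, so it starts at minute 0 and finishes at minute 15.
K waits on J (finishes minute 15, plus 5-minute gap → minute 20), so it starts at minute 20 and finishes at 20 + 70 = minute 90.
After K (finishes minute 90, plus 30-minute gap → minute 120), L can start at minute 120 and finishes at minute 155.
For M: L (finishes minute 155, plus 15-minute gap → minute 170); J (finishes minute 15); K (finishes minute 90, plus 20-minute gap → minute 110). Taking the maximum gives a start of minute 170, and it finishes at 170 + 28 = minute 198.

Working backward from the deadline:
N must finish by minute 325; it takes 50 minutes, so it must start by 325 − 50 = minute 275.
M has to be done before N (must start by minute 275, minus 5-minute gap → minute 270). That means finishing by minute 270, i.e. starting by 270 − 28 = minute 242.
So M can start as early as minute 170 and as late as minute 242, giving 242 − 170 = 72 minutes of slack.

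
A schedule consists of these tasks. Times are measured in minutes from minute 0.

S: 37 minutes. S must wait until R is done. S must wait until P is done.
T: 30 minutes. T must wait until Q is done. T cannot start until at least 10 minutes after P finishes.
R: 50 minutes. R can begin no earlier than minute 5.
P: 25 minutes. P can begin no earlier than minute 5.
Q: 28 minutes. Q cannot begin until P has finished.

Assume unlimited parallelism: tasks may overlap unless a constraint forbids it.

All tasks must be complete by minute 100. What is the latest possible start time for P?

T has no dependents, so it just needs to finish by minute 100. Starting by 100 − 30 = minute 70 achieves that.
Q must finish before T (must start by minute 70). With a 28-minute duration, Q must start by 70 − 28 = minute 42.
To finish by minute 100, S (duration 37) must start no later than minute 63.
P must finish in time for Q (must start by minute 42); S (must start by minute 63); T (must start by minute 70, minus 10-minute gap → minute 60). The tightest is minute 42, so P must start by 42 − 25 = minute 17.

17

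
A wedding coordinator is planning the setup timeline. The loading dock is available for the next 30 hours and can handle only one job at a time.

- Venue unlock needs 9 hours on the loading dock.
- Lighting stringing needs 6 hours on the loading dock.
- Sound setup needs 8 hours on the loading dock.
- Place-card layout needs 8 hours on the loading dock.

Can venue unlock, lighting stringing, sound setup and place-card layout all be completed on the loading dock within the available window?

No

Running back to back, the jobs need 9 + 6 + 8 + 8 = 31 hours on the loading dock.
Since 31 > 30, they cannot all fit.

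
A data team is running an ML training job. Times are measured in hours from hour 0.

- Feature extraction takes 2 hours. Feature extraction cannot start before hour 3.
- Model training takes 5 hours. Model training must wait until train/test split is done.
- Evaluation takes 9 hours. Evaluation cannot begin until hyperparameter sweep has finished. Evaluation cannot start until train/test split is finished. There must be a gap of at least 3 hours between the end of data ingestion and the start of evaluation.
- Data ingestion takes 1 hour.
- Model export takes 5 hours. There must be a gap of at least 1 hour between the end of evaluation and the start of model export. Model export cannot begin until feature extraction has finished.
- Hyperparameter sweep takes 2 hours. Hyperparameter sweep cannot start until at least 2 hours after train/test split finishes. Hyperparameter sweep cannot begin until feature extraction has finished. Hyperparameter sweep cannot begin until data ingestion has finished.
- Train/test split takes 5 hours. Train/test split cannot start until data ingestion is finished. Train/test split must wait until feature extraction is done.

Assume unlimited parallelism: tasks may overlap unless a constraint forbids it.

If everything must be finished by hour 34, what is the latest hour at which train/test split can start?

Nothing follows model export; the deadline of hour 34 is its only limit. It must start by 34 − 5 = hour 29.
Evaluation has to be done before model export (must start by hour 29, minus 1-hour gap → hour 28). That means finishing by hour 28, i.e. starting by 28 − 9 = hour 19.
Since evaluation (must start by hour 19) depends on it, hyperparameter sweep must finish by hour 19. Backing off its 2-hour duration gives a latest start of hour 17.
Model training must finish by hour 34; it takes 5 hours, so it must start by 34 − 5 = hour 29.
Train/test split has several dependents: hyperparameter sweep (must start by hour 17, minus 2-hour gap → hour 15); model training (must start by hour 29); evaluation (must start by hour 19). The earliest of those limits is hour 15, so train/test split must start by 15 − 5 = hour 10.

10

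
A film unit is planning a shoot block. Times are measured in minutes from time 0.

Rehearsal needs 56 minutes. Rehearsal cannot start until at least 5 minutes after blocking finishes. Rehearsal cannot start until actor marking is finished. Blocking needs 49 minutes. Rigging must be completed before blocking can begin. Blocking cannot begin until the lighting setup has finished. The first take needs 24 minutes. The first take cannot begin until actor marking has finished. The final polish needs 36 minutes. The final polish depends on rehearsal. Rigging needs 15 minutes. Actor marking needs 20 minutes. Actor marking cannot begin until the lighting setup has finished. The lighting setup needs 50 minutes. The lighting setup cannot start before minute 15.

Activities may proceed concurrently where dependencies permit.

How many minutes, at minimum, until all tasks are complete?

211

The lighting setup waits on its own release at minute 15, so it starts at minute 15 and finishes at 15 + 50 = minute 65.
Actor marking cannot begin until the lighting setup (finishes minute 65). It runs from minute 65 to 65 + 20 = minute 85.
After actor marking (finishes minute 85), the first take can start at minute 85 and finishes at minute 109.
Nothing blocks rigging, so it runs from minute 0 to minute 15.
For blocking: rigging (finishes minute 15); the lighting setup (finishes minute 65). Taking the maximum gives a start of minute 65, and it finishes at 65 + 49 = minute 114.
Rehearsal cannot start until blocking (finishes minute 114, plus 5-minute gap → minute 119); actor marking (finishes minute 85). The controlling bound is minute 119, so rehearsal finishes at 119 + 56 = minute 175.
The final polish cannot begin until rehearsal (finishes minute 175). It runs from minute 175 to 175 + 36 = minute 211.
All tasks are finished once the last one completes. Finish times: Rigging at 15, The lighting setup at 65, Blocking at 114, Actor marking at 85, Rehearsal at 175, The final polish at 211, The first take at 109. The latest is minute 211.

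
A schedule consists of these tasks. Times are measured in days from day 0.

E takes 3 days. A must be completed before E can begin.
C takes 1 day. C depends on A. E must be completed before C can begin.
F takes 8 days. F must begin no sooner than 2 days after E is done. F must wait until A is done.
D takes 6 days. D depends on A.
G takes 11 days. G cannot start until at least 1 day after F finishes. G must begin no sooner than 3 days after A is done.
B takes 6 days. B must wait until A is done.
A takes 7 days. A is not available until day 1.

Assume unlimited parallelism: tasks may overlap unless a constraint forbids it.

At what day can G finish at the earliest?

A cannot begin until its own release at day 1. It runs from day 1 to 1 + 7 = day 8.
E cannot begin until A (finishes day 8). It runs from day 8 to 8 + 3 = day 11.
F needs all of E (finishes day 11, plus 2-day gap → day 13); A (finishes day 8). That puts its earliest start at day 13; it finishes at 13 + 8 = day 21.
G cannot start until F (finishes day 21, plus 1-day gap → day 22); A (finishes day 8, plus 3-day gap → day 11). The controlling bound is day 22, so G finishes at 22 + 11 = day 33.

33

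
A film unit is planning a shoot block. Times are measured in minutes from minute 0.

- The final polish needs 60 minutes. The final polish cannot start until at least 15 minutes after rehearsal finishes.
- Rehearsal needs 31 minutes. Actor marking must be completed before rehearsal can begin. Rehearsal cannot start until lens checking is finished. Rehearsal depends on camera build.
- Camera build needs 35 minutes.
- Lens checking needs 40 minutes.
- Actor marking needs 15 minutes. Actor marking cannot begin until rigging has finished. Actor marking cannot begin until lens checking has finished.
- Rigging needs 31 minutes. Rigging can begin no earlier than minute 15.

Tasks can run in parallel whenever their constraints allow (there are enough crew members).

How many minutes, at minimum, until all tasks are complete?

Lens checking can start immediately at minute 0; it finishes at minute 40.
Camera build has no prerequisites, so it starts at minute 0 and finishes at minute 35.
Rigging waits on its own release at minute 15, so it starts at minute 15 and finishes at 15 + 31 = minute 46.
Actor marking needs all of rigging (finishes minute 46); lens checking (finishes minute 40). That puts its earliest start at minute 46; it finishes at 46 + 15 = minute 61.
Rehearsal cannot start until actor marking (finishes minute 61); lens checking (finishes minute 40); camera build (finishes minute 35). The controlling bound is minute 61, so rehearsal finishes at 61 + 31 = minute 92.
The final polish cannot begin until rehearsal (finishes minute 92, plus 15-minute gap → minute 107). It runs from minute 107 to 107 + 60 = minute 167.
All tasks are finished once the last one completes. Finish times: Rigging at 46, Camera build at 35, Lens checking at 40, Actor marking at 61, Rehearsal at 92, The final polish at 167. The latest is minute 167.

167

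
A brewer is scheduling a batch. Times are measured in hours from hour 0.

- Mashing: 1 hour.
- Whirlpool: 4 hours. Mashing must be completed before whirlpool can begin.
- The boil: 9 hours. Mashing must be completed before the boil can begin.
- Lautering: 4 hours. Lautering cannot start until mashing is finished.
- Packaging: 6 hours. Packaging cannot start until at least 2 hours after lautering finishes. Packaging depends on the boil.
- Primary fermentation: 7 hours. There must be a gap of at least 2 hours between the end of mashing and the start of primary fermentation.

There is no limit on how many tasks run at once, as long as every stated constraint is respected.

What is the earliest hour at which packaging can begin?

10

Mashing has no prerequisites, so it starts at hour 0 and finishes at hour 1.
The boil waits on mashing (finishes hour 1), so it starts at hour 1 and finishes at 1 + 9 = hour 10.
Lautering cannot begin until mashing (finishes hour 1). It runs from hour 1 to 1 + 4 = hour 5.
Packaging waits on lautering (finishes hour 5, plus 2-hour gap → hour 7); the boil (finishes hour 10). The latest of these is hour 10, which is the earliest packaging can start.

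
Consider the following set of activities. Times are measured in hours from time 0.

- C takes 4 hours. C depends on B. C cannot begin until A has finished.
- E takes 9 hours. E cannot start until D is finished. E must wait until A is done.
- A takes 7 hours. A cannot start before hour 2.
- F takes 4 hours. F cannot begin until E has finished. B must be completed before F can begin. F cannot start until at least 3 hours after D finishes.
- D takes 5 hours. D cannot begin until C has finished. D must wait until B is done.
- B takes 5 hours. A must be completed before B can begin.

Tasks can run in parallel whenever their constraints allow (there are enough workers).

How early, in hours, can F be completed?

36

A waits on its own release at hour 2, so it starts at hour 2 and finishes at 2 + 7 = hour 9.
After A (finishes hour 9), B can start at hour 9 and finishes at hour 14.
C needs all of B (finishes hour 14); A (finishes hour 9). That puts its earliest start at hour 14; it finishes at 14 + 4 = hour 18.
D has to wait for C (finishes hour 18); B (finishes hour 14). The latest of these is hour 18, so D runs hour 18 to 18 + 5 = hour 23.
E needs all of D (finishes hour 23); A (finishes hour 9). That puts its earliest start at hour 23; it finishes at 23 + 9 = hour 32.
For F: E (finishes hour 32); B (finishes hour 14); D (finishes hour 23, plus 3-hour gap → hour 26). Taking the maximum gives a start of hour 32, and it finishes at 32 + 4 = hour 36.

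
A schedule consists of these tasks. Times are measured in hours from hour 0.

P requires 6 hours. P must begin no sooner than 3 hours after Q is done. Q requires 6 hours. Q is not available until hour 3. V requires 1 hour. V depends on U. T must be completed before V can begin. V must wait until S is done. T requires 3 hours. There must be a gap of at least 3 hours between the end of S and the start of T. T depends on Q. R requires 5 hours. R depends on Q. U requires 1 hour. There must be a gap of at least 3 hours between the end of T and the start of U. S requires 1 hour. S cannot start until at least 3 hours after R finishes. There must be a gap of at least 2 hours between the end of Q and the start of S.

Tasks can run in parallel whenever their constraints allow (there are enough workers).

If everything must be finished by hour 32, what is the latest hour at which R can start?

V has no dependents, so it just needs to finish by hour 32. Starting by 32 − 1 = hour 31 achieves that.
U must finish before V (must start by hour 31). With a 1-hour duration, U must start by 31 − 1 = hour 30.
For T: U (must start by hour 30, minus 3-hour gap → hour 27); V (must start by hour 31). The most restrictive is hour 27; with a 3-hour duration, T must start by hour 24.
S must finish in time for T (must start by hour 24, minus 3-hour gap → hour 21); V (must start by hour 31). The tightest is hour 21, so S must start by 21 − 1 = hour 20.
R feeds into S (must start by hour 20, minus 3-hour gap → hour 17); so R must finish by hour 17 and therefore start by hour 12.

12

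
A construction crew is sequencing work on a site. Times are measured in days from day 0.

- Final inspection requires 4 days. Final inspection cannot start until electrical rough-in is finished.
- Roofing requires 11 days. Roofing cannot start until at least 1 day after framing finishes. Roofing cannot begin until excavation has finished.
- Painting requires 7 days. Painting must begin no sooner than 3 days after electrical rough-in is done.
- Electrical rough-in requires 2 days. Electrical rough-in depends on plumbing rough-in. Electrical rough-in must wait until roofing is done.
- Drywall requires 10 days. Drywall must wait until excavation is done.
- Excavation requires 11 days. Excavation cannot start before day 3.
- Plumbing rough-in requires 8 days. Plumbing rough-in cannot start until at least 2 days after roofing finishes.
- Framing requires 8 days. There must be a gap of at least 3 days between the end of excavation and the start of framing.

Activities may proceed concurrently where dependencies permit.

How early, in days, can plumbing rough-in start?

39

After its own release at day 3, excavation can start at day 3 and finishes at day 14.
Framing waits on excavation (finishes day 14, plus 3-day gap → day 17), so it starts at day 17 and finishes at 17 + 8 = day 25.
Roofing needs all of framing (finishes day 25, plus 1-day gap → day 26); excavation (finishes day 14). That puts its earliest start at day 26; it finishes at 26 + 11 = day 37.
Plumbing rough-in waits on roofing (finishes day 37, plus 2-day gap → day 39), so the earliest it can start is day 39.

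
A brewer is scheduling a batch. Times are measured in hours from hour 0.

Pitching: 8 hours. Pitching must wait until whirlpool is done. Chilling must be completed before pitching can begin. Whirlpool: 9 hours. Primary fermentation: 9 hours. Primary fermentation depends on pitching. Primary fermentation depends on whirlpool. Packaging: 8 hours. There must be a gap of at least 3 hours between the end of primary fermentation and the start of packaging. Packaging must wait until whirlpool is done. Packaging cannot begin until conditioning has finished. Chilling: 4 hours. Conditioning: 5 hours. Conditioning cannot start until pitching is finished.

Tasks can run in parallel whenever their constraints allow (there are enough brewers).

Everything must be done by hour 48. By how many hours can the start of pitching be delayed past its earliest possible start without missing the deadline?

Nothing blocks chilling, so it runs from hour 0 to hour 4.
Whirlpool can start immediately at hour 0; it finishes at hour 9.
Pitching has to wait for whirlpool (finishes hour 9); chilling (finishes hour 4). The latest of these is hour 9, so pitching runs hour 9 to 9 + 8 = hour 17.

Working backward from the deadline:
Packaging has no dependents, so it just needs to finish by hour 48. Starting by 48 − 8 = hour 40 achieves that.
Primary fermentation has to be done before packaging (must start by hour 40, minus 3-hour gap → hour 37). That means finishing by hour 37, i.e. starting by 37 − 9 = hour 28.
Since packaging (must start by hour 40) depends on it, conditioning must finish by hour 40. Backing off its 5-hour duration gives a latest start of hour 35.
Pitching has several dependents: primary fermentation (must start by hour 28); conditioning (must start by hour 35). The earliest of those limits is hour 28, so pitching must start by 28 − 8 = hour 20.
So pitching can start as early as hour 9 and as late as hour 20, giving 20 − 9 = 11 hours of slack.

11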